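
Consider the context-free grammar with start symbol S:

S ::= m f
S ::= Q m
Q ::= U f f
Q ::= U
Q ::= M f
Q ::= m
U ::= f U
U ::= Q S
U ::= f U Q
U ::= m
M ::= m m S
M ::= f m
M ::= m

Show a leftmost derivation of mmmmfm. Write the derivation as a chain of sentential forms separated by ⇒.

S⇒Qm⇒Mfm⇒mmSfm⇒mmQmfm⇒mmmmfm

S ⇒ Qm   [S ::= Q m]
Qm ⇒ Mfm   [Q ::= M f]
Mfm ⇒ mmSfm   [M ::= m m S]
mmSfm ⇒ mmQmfm   [S ::= Q m]
mmQmfm ⇒ mmmmfm   [Q ::= m]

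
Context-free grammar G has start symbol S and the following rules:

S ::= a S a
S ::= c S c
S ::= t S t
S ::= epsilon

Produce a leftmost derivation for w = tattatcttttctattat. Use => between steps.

S => tSt => taSat => tatStat => tattSttat => tattaSattat => tattatStattat => tattatcSctattat => tattatctStctattat => tattatcttSttctattat => tattatcttttctattat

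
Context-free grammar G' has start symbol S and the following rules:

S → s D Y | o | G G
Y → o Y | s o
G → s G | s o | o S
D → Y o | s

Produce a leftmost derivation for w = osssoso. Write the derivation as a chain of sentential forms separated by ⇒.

S ⇒ GG   [S → G G]
GG ⇒ oSG   [G → o S]
oSG ⇒ osDYG   [S → s D Y]
osDYG ⇒ ossYG   [D → s]
ossYG ⇒ osssoG   [Y → s o]
osssoG ⇒ osssoso   [G → s o]

S ⇒ GG ⇒ oSG ⇒ osDYG ⇒ ossYG ⇒ osssoG ⇒ osssoso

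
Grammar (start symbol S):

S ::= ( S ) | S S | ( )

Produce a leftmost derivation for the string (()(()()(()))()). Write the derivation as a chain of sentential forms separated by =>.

S => (S) => (SS) => (()S) => (()SS) => (()(S)S) => (()(SS)S) => (()(SSS)S) => (()(()SS)S) => (()(()()S)S) => (()(()()(S))S) => (()(()()(()))S) => (()(()()(()))())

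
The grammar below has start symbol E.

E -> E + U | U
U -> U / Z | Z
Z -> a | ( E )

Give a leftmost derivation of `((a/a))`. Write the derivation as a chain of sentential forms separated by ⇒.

E⇒U⇒Z⇒(E)⇒(U)⇒(Z)⇒((E))⇒((U))⇒((U/Z))⇒((Z/Z))⇒((a/Z))⇒((a/a))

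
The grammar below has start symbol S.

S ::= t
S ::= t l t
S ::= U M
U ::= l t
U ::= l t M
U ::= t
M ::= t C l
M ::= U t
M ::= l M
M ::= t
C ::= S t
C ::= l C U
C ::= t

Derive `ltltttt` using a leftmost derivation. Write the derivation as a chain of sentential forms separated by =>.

S => UM   [S ::= U M]
UM => ltMM   [U ::= l t M]
ltMM => ltUtM   [M ::= U t]
ltUtM => ltlttM   [U ::= l t]
ltlttM => ltlttUt   [M ::= U t]
ltlttUt => ltltttt   [U ::= t]

S=>UM=>ltMM=>ltUtM=>ltlttM=>ltlttUt=>ltltttt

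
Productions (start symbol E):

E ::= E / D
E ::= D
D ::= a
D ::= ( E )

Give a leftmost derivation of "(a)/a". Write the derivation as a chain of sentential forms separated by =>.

E=>E/D=>D/D=>(E)/D=>(D)/D=>(a)/D=>(a)/a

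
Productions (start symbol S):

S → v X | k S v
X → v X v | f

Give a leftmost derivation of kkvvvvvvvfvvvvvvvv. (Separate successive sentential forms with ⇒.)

S ⇒ kSv ⇒ kkSvv ⇒ kkvXvv ⇒ kkvvXvvv ⇒ kkvvvXvvvv ⇒ kkvvvvXvvvvv ⇒ kkvvvvvXvvvvvv ⇒ kkvvvvvvXvvvvvvv ⇒ kkvvvvvvvXvvvvvvvv ⇒ kkvvvvvvvfvvvvvvvv

S ⇒ kSv   [S → k S v]
kSv ⇒ kkSvv   [S → k S v]
kkSvv ⇒ kkvXvv   [S → v X]
kkvXvv ⇒ kkvvXvvv   [X → v X v]
kkvvXvvv ⇒ kkvvvXvvvv   [X → v X v]
kkvvvXvvvv ⇒ kkvvvvXvvvvv   [X → v X v]
kkvvvvXvvvvv ⇒ kkvvvvvXvvvvvv   [X → v X v]
kkvvvvvXvvvvvv ⇒ kkvvvvvvXvvvvvvv   [X → v X v]
kkvvvvvvXvvvvvvv ⇒ kkvvvvvvvXvvvvvvvv   [X → v X v]
kkvvvvvvvXvvvvvvvv ⇒ kkvvvvvvvfvvvvvvvv   [X → f]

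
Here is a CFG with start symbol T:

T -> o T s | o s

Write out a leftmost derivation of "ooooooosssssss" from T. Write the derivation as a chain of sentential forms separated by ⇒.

T ⇒ oTs ⇒ ooTss ⇒ oooTsss ⇒ ooooTssss ⇒ oooooTsssss ⇒ ooooooTssssss ⇒ ooooooosssssss

T ⇒ oTs   [T -> o T s]
oTs ⇒ ooTss   [T -> o T s]
ooTss ⇒ oooTsss   [T -> o T s]
oooTsss ⇒ ooooTssss   [T -> o T s]
ooooTssss ⇒ oooooTsssss   [T -> o T s]
oooooTsssss ⇒ ooooooTssssss   [T -> o T s]
ooooooTssssss ⇒ ooooooosssssss   [T -> o s]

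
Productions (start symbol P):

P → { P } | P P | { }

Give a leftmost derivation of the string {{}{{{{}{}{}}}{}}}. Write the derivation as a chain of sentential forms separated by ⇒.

P⇒{P}⇒{PP}⇒{{}P}⇒{{}{P}}⇒{{}{PP}}⇒{{}{{P}P}}⇒{{}{{{P}}P}}⇒{{}{{{PP}}P}}⇒{{}{{{PPP}}P}}⇒{{}{{{{}PP}}P}}⇒{{}{{{{}{}P}}P}}⇒{{}{{{{}{}{}}}P}}⇒{{}{{{{}{}{}}}{}}}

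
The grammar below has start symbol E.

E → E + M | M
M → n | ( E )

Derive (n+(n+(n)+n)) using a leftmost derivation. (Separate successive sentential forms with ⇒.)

E ⇒ M ⇒ (E) ⇒ (E+M) ⇒ (M+M) ⇒ (n+M) ⇒ (n+(E)) ⇒ (n+(E+M)) ⇒ (n+(E+M+M)) ⇒ (n+(M+M+M)) ⇒ (n+(n+M+M)) ⇒ (n+(n+(E)+M)) ⇒ (n+(n+(M)+M)) ⇒ (n+(n+(n)+M)) ⇒ (n+(n+(n)+n))

E ⇒ M   [E → M]
M ⇒ (E)   [M → ( E )]
(E) ⇒ (E+M)   [E → E + M]
(E+M) ⇒ (M+M)   [E → M]
(M+M) ⇒ (n+M)   [M → n]
(n+M) ⇒ (n+(E))   [M → ( E )]
(n+(E)) ⇒ (n+(E+M))   [E → E + M]
(n+(E+M)) ⇒ (n+(E+M+M))   [E → E + M]
(n+(E+M+M)) ⇒ (n+(M+M+M))   [E → M]
(n+(M+M+M)) ⇒ (n+(n+M+M))   [M → n]
(n+(n+M+M)) ⇒ (n+(n+(E)+M))   [M → ( E )]
(n+(n+(E)+M)) ⇒ (n+(n+(M)+M))   [E → M]
(n+(n+(M)+M)) ⇒ (n+(n+(n)+M))   [M → n]
(n+(n+(n)+M)) ⇒ (n+(n+(n)+n))   [M → n]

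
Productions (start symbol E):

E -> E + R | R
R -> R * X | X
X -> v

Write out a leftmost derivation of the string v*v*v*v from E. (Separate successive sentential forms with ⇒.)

E ⇒ R   [E -> R]
R ⇒ R*X   [R -> R * X]
R*X ⇒ R*X*X   [R -> R * X]
R*X*X ⇒ R*X*X*X   [R -> R * X]
R*X*X*X ⇒ X*X*X*X   [R -> X]
X*X*X*X ⇒ v*X*X*X   [X -> v]
v*X*X*X ⇒ v*v*X*X   [X -> v]
v*v*X*X ⇒ v*v*v*X   [X -> v]
v*v*v*X ⇒ v*v*v*v   [X -> v]

E ⇒ R ⇒ R*X ⇒ R*X*X ⇒ R*X*X*X ⇒ X*X*X*X ⇒ v*X*X*X ⇒ v*v*X*X ⇒ v*v*v*X ⇒ v*v*v*v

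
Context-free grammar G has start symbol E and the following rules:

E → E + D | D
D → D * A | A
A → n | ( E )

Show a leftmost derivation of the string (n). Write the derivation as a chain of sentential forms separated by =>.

E => D => A => (E) => (D) => (A) => (n)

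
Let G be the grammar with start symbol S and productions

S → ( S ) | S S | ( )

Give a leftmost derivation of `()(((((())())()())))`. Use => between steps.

S=>SS=>()S=>()(S)=>()((S))=>()(((S)))=>()(((SS)))=>()(((SSS)))=>()((((S)SS)))=>()((((SS)SS)))=>()(((((S)S)SS)))=>()(((((())S)SS)))=>()(((((())())SS)))=>()(((((())())()S)))=>()(((((())())()())))

S => SS   [S → S S]
SS => ()S   [S → ( )]
()S => ()(S)   [S → ( S )]
()(S) => ()((S))   [S → ( S )]
()((S)) => ()(((S)))   [S → ( S )]
()(((S))) => ()(((SS)))   [S → S S]
()(((SS))) => ()(((SSS)))   [S → S S]
()(((SSS))) => ()((((S)SS)))   [S → ( S )]
()((((S)SS))) => ()((((SS)SS)))   [S → S S]
()((((SS)SS))) => ()(((((S)S)SS)))   [S → ( S )]
()(((((S)S)SS))) => ()(((((())S)SS)))   [S → ( )]
()(((((())S)SS))) => ()(((((())())SS)))   [S → ( )]
()(((((())())SS))) => ()(((((())())()S)))   [S → ( )]
()(((((())())()S))) => ()(((((())())()())))   [S → ( )]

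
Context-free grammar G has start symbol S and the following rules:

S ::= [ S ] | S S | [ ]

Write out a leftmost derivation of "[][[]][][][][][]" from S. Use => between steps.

S => SS   [S ::= S S]
SS => []S   [S ::= [ ]]
[]S => []SS   [S ::= S S]
[]SS => [][S]S   [S ::= [ S ]]
[][S]S => [][[]]S   [S ::= [ ]]
[][[]]S => [][[]]SS   [S ::= S S]
[][[]]SS => [][[]]SSS   [S ::= S S]
[][[]]SSS => [][[]]SSSS   [S ::= S S]
[][[]]SSSS => [][[]]SSSSS   [S ::= S S]
[][[]]SSSSS => [][[]][]SSSS   [S ::= [ ]]
[][[]][]SSSS => [][[]][][]SSS   [S ::= [ ]]
[][[]][][]SSS => [][[]][][][]SS   [S ::= [ ]]
[][[]][][][]SS => [][[]][][][][]S   [S ::= [ ]]
[][[]][][][][]S => [][[]][][][][][]   [S ::= [ ]]

S=>SS=>[]S=>[]SS=>[][S]S=>[][[]]S=>[][[]]SS=>[][[]]SSS=>[][[]]SSSS=>[][[]]SSSSS=>[][[]][]SSSS=>[][[]][][]SSS=>[][[]][][][]SS=>[][[]][][][][]S=>[][[]][][][][][]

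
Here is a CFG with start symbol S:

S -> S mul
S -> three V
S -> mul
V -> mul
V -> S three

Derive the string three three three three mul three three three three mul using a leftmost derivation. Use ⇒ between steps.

S ⇒ S mul ⇒ three V mul ⇒ three S three mul ⇒ three three V three mul ⇒ three three S three three mul ⇒ three three three V three three mul ⇒ three three three S three three three mul ⇒ three three three three V three three three mul ⇒ three three three three S three three three three mul ⇒ three three three three mul three three three three mul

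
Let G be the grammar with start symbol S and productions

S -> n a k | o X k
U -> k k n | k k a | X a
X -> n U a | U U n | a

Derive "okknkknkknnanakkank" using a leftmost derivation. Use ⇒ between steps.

S ⇒ oXk   [S -> o X k]
oXk ⇒ oUUnk   [X -> U U n]
oUUnk ⇒ oXaUnk   [U -> X a]
oXaUnk ⇒ oUUnaUnk   [X -> U U n]
oUUnaUnk ⇒ okknUnaUnk   [U -> k k n]
okknUnaUnk ⇒ okknXanaUnk   [U -> X a]
okknXanaUnk ⇒ okknUUnanaUnk   [X -> U U n]
okknUUnanaUnk ⇒ okknkknUnanaUnk   [U -> k k n]
okknkknUnanaUnk ⇒ okknkknkknnanaUnk   [U -> k k n]
okknkknkknnanaUnk ⇒ okknkknkknnanakkank   [U -> k k a]

S ⇒ oXk ⇒ oUUnk ⇒ oXaUnk ⇒ oUUnaUnk ⇒ okknUnaUnk ⇒ okknXanaUnk ⇒ okknUUnanaUnk ⇒ okknkknUnanaUnk ⇒ okknkknkknnanaUnk ⇒ okknkknkknnanakkank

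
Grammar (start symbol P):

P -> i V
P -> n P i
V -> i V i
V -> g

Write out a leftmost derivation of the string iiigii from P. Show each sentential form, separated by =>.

P=>iV=>iiVi=>iiiVii=>iiigii

P => iV   [P -> i V]
iV => iiVi   [V -> i V i]
iiVi => iiiVii   [V -> i V i]
iiiVii => iiigii   [V -> g]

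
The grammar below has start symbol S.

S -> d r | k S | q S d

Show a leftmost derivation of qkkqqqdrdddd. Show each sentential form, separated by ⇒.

S ⇒ qSd   [S -> q S d]
qSd ⇒ qkSd   [S -> k S]
qkSd ⇒ qkkSd   [S -> k S]
qkkSd ⇒ qkkqSdd   [S -> q S d]
qkkqSdd ⇒ qkkqqSddd   [S -> q S d]
qkkqqSddd ⇒ qkkqqqSdddd   [S -> q S d]
qkkqqqSdddd ⇒ qkkqqqdrdddd   [S -> d r]

S ⇒ qSd ⇒ qkSd ⇒ qkkSd ⇒ qkkqSdd ⇒ qkkqqSddd ⇒ qkkqqqSdddd ⇒ qkkqqqdrdddd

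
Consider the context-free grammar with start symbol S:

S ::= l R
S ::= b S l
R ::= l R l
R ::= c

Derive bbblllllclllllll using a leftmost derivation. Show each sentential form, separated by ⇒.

S ⇒ bSl ⇒ bbSll ⇒ bbbSlll ⇒ bbblRlll ⇒ bbbllRllll ⇒ bbblllRlllll ⇒ bbbllllRllllll ⇒ bbblllllRlllllll ⇒ bbblllllclllllll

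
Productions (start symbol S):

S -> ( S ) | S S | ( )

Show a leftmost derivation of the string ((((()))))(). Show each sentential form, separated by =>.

S => SS => (S)S => ((S))S => (((S)))S => ((((S))))S => ((((()))))S => ((((()))))()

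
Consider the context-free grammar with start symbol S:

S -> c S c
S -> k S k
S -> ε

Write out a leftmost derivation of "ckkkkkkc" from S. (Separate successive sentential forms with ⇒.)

S ⇒ cSc   [S -> c S c]
cSc ⇒ ckSkc   [S -> k S k]
ckSkc ⇒ ckkSkkc   [S -> k S k]
ckkSkkc ⇒ ckkkSkkkc   [S -> k S k]
ckkkSkkkc ⇒ ckkkkkkc   [S -> ε]

S ⇒ cSc ⇒ ckSkc ⇒ ckkSkkc ⇒ ckkkSkkkc ⇒ ckkkkkkc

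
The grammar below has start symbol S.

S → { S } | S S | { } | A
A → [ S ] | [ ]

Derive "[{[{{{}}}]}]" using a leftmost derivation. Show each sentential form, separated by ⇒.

S ⇒ A   [S → A]
A ⇒ [S]   [A → [ S ]]
[S] ⇒ [{S}]   [S → { S }]
[{S}] ⇒ [{A}]   [S → A]
[{A}] ⇒ [{[S]}]   [A → [ S ]]
[{[S]}] ⇒ [{[{S}]}]   [S → { S }]
[{[{S}]}] ⇒ [{[{{S}}]}]   [S → { S }]
[{[{{S}}]}] ⇒ [{[{{{}}}]}]   [S → { }]

S ⇒ A ⇒ [S] ⇒ [{S}] ⇒ [{A}] ⇒ [{[S]}] ⇒ [{[{S}]}] ⇒ [{[{{S}}]}] ⇒ [{[{{{}}}]}]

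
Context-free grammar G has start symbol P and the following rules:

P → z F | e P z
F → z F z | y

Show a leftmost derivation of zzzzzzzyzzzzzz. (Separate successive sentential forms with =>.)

P => zF   [P → z F]
zF => zzFz   [F → z F z]
zzFz => zzzFzz   [F → z F z]
zzzFzz => zzzzFzzz   [F → z F z]
zzzzFzzz => zzzzzFzzzz   [F → z F z]
zzzzzFzzzz => zzzzzzFzzzzz   [F → z F z]
zzzzzzFzzzzz => zzzzzzzFzzzzzz   [F → z F z]
zzzzzzzFzzzzzz => zzzzzzzyzzzzzz   [F → y]

P => zF => zzFz => zzzFzz => zzzzFzzz => zzzzzFzzzz => zzzzzzFzzzzz => zzzzzzzFzzzzzz => zzzzzzzyzzzzzz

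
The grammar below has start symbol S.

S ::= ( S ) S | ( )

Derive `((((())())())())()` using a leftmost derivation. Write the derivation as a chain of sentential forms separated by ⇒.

S ⇒ (S)S   [S ::= ( S ) S]
(S)S ⇒ ((S)S)S   [S ::= ( S ) S]
((S)S)S ⇒ (((S)S)S)S   [S ::= ( S ) S]
(((S)S)S)S ⇒ ((((S)S)S)S)S   [S ::= ( S ) S]
((((S)S)S)S)S ⇒ ((((())S)S)S)S   [S ::= ( )]
((((())S)S)S)S ⇒ ((((())())S)S)S   [S ::= ( )]
((((())())S)S)S ⇒ ((((())())())S)S   [S ::= ( )]
((((())())())S)S ⇒ ((((())())())())S   [S ::= ( )]
((((())())())())S ⇒ ((((())())())())()   [S ::= ( )]

S⇒(S)S⇒((S)S)S⇒(((S)S)S)S⇒((((S)S)S)S)S⇒((((())S)S)S)S⇒((((())())S)S)S⇒((((())())())S)S⇒((((())())())())S⇒((((())())())())()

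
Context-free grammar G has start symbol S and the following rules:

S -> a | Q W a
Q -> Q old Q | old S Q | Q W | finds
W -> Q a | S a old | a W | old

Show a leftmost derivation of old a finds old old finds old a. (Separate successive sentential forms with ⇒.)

S ⇒ Q W a   [S -> Q W a]
Q W a ⇒ Q old Q W a   [Q -> Q old Q]
Q old Q W a ⇒ Q W old Q W a   [Q -> Q W]
Q W old Q W a ⇒ old S Q W old Q W a   [Q -> old S Q]
old S Q W old Q W a ⇒ old a Q W old Q W a   [S -> a]
old a Q W old Q W a ⇒ old a finds W old Q W a   [Q -> finds]
old a finds W old Q W a ⇒ old a finds old old Q W a   [W -> old]
old a finds old old Q W a ⇒ old a finds old old finds W a   [Q -> finds]
old a finds old old finds W a ⇒ old a finds old old finds old a   [W -> old]

S ⇒ Q W a ⇒ Q old Q W a ⇒ Q W old Q W a ⇒ old S Q W old Q W a ⇒ old a Q W old Q W a ⇒ old a finds W old Q W a ⇒ old a finds old old Q W a ⇒ old a finds old old finds W a ⇒ old a finds old old finds old a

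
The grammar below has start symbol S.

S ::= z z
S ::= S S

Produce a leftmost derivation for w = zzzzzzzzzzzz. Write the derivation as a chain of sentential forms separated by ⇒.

S ⇒ SS ⇒ SSS ⇒ zzSS ⇒ zzzzS ⇒ zzzzSS ⇒ zzzzSSS ⇒ zzzzSSSS ⇒ zzzzzzSSS ⇒ zzzzzzzzSS ⇒ zzzzzzzzzzS ⇒ zzzzzzzzzzzz

S ⇒ SS   [S ::= S S]
SS ⇒ SSS   [S ::= S S]
SSS ⇒ zzSS   [S ::= z z]
zzSS ⇒ zzzzS   [S ::= z z]
zzzzS ⇒ zzzzSS   [S ::= S S]
zzzzSS ⇒ zzzzSSS   [S ::= S S]
zzzzSSS ⇒ zzzzSSSS   [S ::= S S]
zzzzSSSS ⇒ zzzzzzSSS   [S ::= z z]
zzzzzzSSS ⇒ zzzzzzzzSS   [S ::= z z]
zzzzzzzzSS ⇒ zzzzzzzzzzS   [S ::= z z]
zzzzzzzzzzS ⇒ zzzzzzzzzzzz   [S ::= z z]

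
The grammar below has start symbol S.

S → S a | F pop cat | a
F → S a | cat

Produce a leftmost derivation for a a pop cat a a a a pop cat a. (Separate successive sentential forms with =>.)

S => S a => F pop cat a => S a pop cat a => S a a pop cat a => S a a a pop cat a => S a a a a pop cat a => F pop cat a a a a pop cat a => S a pop cat a a a a pop cat a => a a pop cat a a a a pop cat a

S => S a   [S → S a]
S a => F pop cat a   [S → F pop cat]
F pop cat a => S a pop cat a   [F → S a]
S a pop cat a => S a a pop cat a   [S → S a]
S a a pop cat a => S a a a pop cat a   [S → S a]
S a a a pop cat a => S a a a a pop cat a   [S → S a]
S a a a a pop cat a => F pop cat a a a a pop cat a   [S → F pop cat]
F pop cat a a a a pop cat a => S a pop cat a a a a pop cat a   [F → S a]
S a pop cat a a a a pop cat a => a a pop cat a a a a pop cat a   [S → a]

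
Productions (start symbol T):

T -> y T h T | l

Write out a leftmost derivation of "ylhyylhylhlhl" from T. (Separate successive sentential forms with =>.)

T => yThT   [T -> y T h T]
yThT => ylhT   [T -> l]
ylhT => ylhyThT   [T -> y T h T]
ylhyThT => ylhyyThThT   [T -> y T h T]
ylhyyThThT => ylhyylhThT   [T -> l]
ylhyylhThT => ylhyylhyThThT   [T -> y T h T]
ylhyylhyThThT => ylhyylhylhThT   [T -> l]
ylhyylhylhThT => ylhyylhylhlhT   [T -> l]
ylhyylhylhlhT => ylhyylhylhlhl   [T -> l]

T => yThT => ylhT => ylhyThT => ylhyyThThT => ylhyylhThT => ylhyylhyThThT => ylhyylhylhThT => ylhyylhylhlhT => ylhyylhylhlhl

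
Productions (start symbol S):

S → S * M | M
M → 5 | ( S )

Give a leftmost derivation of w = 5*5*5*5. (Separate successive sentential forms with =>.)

S => S*M   [S → S * M]
S*M => S*M*M   [S → S * M]
S*M*M => S*M*M*M   [S → S * M]
S*M*M*M => M*M*M*M   [S → M]
M*M*M*M => 5*M*M*M   [M → 5]
5*M*M*M => 5*5*M*M   [M → 5]
5*5*M*M => 5*5*5*M   [M → 5]
5*5*5*M => 5*5*5*5   [M → 5]

S=>S*M=>S*M*M=>S*M*M*M=>M*M*M*M=>5*M*M*M=>5*5*M*M=>5*5*5*M=>5*5*5*5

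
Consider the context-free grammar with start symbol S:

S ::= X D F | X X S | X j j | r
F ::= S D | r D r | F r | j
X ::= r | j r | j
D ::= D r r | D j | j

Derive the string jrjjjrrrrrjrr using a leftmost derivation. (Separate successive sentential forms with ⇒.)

S⇒XDF⇒jrDF⇒jrDrrF⇒jrDrrrrF⇒jrDjrrrrF⇒jrDjjrrrrF⇒jrjjjrrrrF⇒jrjjjrrrrFr⇒jrjjjrrrrrDrr⇒jrjjjrrrrrjrr

S ⇒ XDF   [S ::= X D F]
XDF ⇒ jrDF   [X ::= j r]
jrDF ⇒ jrDrrF   [D ::= D r r]
jrDrrF ⇒ jrDrrrrF   [D ::= D r r]
jrDrrrrF ⇒ jrDjrrrrF   [D ::= D j]
jrDjrrrrF ⇒ jrDjjrrrrF   [D ::= D j]
jrDjjrrrrF ⇒ jrjjjrrrrF   [D ::= j]
jrjjjrrrrF ⇒ jrjjjrrrrFr   [F ::= F r]
jrjjjrrrrFr ⇒ jrjjjrrrrrDrr   [F ::= r D r]
jrjjjrrrrrDrr ⇒ jrjjjrrrrrjrr   [D ::= j]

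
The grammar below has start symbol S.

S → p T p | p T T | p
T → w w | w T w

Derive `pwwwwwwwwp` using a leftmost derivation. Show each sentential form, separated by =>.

S => pTp   [S → p T p]
pTp => pwTwp   [T → w T w]
pwTwp => pwwTwwp   [T → w T w]
pwwTwwp => pwwwTwwwp   [T → w T w]
pwwwTwwwp => pwwwwwwwwp   [T → w w]

S => pTp => pwTwp => pwwTwwp => pwwwTwwwp => pwwwwwwwwp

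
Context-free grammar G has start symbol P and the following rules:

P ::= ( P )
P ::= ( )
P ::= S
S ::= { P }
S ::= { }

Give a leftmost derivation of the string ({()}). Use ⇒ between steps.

P⇒(P)⇒(S)⇒({P})⇒({()})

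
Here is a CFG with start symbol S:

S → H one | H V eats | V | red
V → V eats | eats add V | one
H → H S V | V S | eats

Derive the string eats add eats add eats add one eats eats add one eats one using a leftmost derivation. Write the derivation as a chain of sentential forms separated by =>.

S => H one   [S → H one]
H one => V S one   [H → V S]
V S one => eats add V S one   [V → eats add V]
eats add V S one => eats add eats add V S one   [V → eats add V]
eats add eats add V S one => eats add eats add eats add V S one   [V → eats add V]
eats add eats add eats add V S one => eats add eats add eats add one S one   [V → one]
eats add eats add eats add one S one => eats add eats add eats add one H V eats one   [S → H V eats]
eats add eats add eats add one H V eats one => eats add eats add eats add one eats V eats one   [H → eats]
eats add eats add eats add one eats V eats one => eats add eats add eats add one eats eats add V eats one   [V → eats add V]
eats add eats add eats add one eats eats add V eats one => eats add eats add eats add one eats eats add one eats one   [V → one]

S => H one => V S one => eats add V S one => eats add eats add V S one => eats add eats add eats add V S one => eats add eats add eats add one S one => eats add eats add eats add one H V eats one => eats add eats add eats add one eats V eats one => eats add eats add eats add one eats eats add V eats one => eats add eats add eats add one eats eats add one eats one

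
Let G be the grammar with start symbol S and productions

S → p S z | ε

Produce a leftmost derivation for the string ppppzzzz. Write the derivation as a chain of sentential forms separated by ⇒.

S ⇒ pSz ⇒ ppSzz ⇒ pppSzzz ⇒ ppppSzzzz ⇒ ppppzzzz

S ⇒ pSz   [S → p S z]
pSz ⇒ ppSzz   [S → p S z]
ppSzz ⇒ pppSzzz   [S → p S z]
pppSzzz ⇒ ppppSzzzz   [S → p S z]
ppppSzzzz ⇒ ppppzzzz   [S → ε]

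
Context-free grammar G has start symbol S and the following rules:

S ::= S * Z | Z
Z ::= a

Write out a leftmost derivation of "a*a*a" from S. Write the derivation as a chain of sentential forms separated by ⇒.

S ⇒ S*Z   [S ::= S * Z]
S*Z ⇒ S*Z*Z   [S ::= S * Z]
S*Z*Z ⇒ Z*Z*Z   [S ::= Z]
Z*Z*Z ⇒ a*Z*Z   [Z ::= a]
a*Z*Z ⇒ a*a*Z   [Z ::= a]
a*a*Z ⇒ a*a*a   [Z ::= a]

S⇒S*Z⇒S*Z*Z⇒Z*Z*Z⇒a*Z*Z⇒a*a*Z⇒a*a*a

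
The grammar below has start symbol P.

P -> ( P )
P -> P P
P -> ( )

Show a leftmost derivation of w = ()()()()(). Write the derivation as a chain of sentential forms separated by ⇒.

P⇒PP⇒PPP⇒PPPP⇒PPPPP⇒()PPPP⇒()()PPP⇒()()()PP⇒()()()()P⇒()()()()()

P ⇒ PP   [P -> P P]
PP ⇒ PPP   [P -> P P]
PPP ⇒ PPPP   [P -> P P]
PPPP ⇒ PPPPP   [P -> P P]
PPPPP ⇒ ()PPPP   [P -> ( )]
()PPPP ⇒ ()()PPP   [P -> ( )]
()()PPP ⇒ ()()()PP   [P -> ( )]
()()()PP ⇒ ()()()()P   [P -> ( )]
()()()()P ⇒ ()()()()()   [P -> ( )]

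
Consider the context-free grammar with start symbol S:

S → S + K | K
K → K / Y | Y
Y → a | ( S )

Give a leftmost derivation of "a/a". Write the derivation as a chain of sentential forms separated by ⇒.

S ⇒ K   [S → K]
K ⇒ K/Y   [K → K / Y]
K/Y ⇒ Y/Y   [K → Y]
Y/Y ⇒ a/Y   [Y → a]
a/Y ⇒ a/a   [Y → a]

S ⇒ K ⇒ K/Y ⇒ Y/Y ⇒ a/Y ⇒ a/a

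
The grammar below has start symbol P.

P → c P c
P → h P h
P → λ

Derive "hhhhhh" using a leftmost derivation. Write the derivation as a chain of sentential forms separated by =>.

P => hPh   [P → h P h]
hPh => hhPhh   [P → h P h]
hhPhh => hhhPhhh   [P → h P h]
hhhPhhh => hhhhhh   [P → λ]

P => hPh => hhPhh => hhhPhhh => hhhhhh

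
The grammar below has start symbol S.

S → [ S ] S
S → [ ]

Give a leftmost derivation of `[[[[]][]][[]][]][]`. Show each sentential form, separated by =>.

S => [S]S => [[S]S]S => [[[S]S]S]S => [[[[]]S]S]S => [[[[]][]]S]S => [[[[]][]][S]S]S => [[[[]][]][[]]S]S => [[[[]][]][[]][]]S => [[[[]][]][[]][]][]

S => [S]S   [S → [ S ] S]
[S]S => [[S]S]S   [S → [ S ] S]
[[S]S]S => [[[S]S]S]S   [S → [ S ] S]
[[[S]S]S]S => [[[[]]S]S]S   [S → [ ]]
[[[[]]S]S]S => [[[[]][]]S]S   [S → [ ]]
[[[[]][]]S]S => [[[[]][]][S]S]S   [S → [ S ] S]
[[[[]][]][S]S]S => [[[[]][]][[]]S]S   [S → [ ]]
[[[[]][]][[]]S]S => [[[[]][]][[]][]]S   [S → [ ]]
[[[[]][]][[]][]]S => [[[[]][]][[]][]][]   [S → [ ]]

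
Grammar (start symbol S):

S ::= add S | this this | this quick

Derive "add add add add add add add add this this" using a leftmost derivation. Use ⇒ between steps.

S ⇒ add S ⇒ add add S ⇒ add add add S ⇒ add add add add S ⇒ add add add add add S ⇒ add add add add add add S ⇒ add add add add add add add S ⇒ add add add add add add add add S ⇒ add add add add add add add add this this

S ⇒ add S   [S ::= add S]
add S ⇒ add add S   [S ::= add S]
add add S ⇒ add add add S   [S ::= add S]
add add add S ⇒ add add add add S   [S ::= add S]
add add add add S ⇒ add add add add add S   [S ::= add S]
add add add add add S ⇒ add add add add add add S   [S ::= add S]
add add add add add add S ⇒ add add add add add add add S   [S ::= add S]
add add add add add add add S ⇒ add add add add add add add add S   [S ::= add S]
add add add add add add add add S ⇒ add add add add add add add add this this   [S ::= this this]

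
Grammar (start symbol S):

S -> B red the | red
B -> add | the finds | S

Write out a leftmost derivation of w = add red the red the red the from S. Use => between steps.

S => B red the   [S -> B red the]
B red the => S red the   [B -> S]
S red the => B red the red the   [S -> B red the]
B red the red the => S red the red the   [B -> S]
S red the red the => B red the red the red the   [S -> B red the]
B red the red the red the => add red the red the red the   [B -> add]

S => B red the => S red the => B red the red the => S red the red the => B red the red the red the => add red the red the red the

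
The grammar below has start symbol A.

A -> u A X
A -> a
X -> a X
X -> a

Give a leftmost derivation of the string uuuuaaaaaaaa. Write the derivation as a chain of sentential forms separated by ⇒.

A ⇒ uAX   [A -> u A X]
uAX ⇒ uuAXX   [A -> u A X]
uuAXX ⇒ uuuAXXX   [A -> u A X]
uuuAXXX ⇒ uuuuAXXXX   [A -> u A X]
uuuuAXXXX ⇒ uuuuaXXXX   [A -> a]
uuuuaXXXX ⇒ uuuuaaXXXX   [X -> a X]
uuuuaaXXXX ⇒ uuuuaaaXXXX   [X -> a X]
uuuuaaaXXXX ⇒ uuuuaaaaXXXX   [X -> a X]
uuuuaaaaXXXX ⇒ uuuuaaaaaXXX   [X -> a]
uuuuaaaaaXXX ⇒ uuuuaaaaaaXX   [X -> a]
uuuuaaaaaaXX ⇒ uuuuaaaaaaaX   [X -> a]
uuuuaaaaaaaX ⇒ uuuuaaaaaaaa   [X -> a]

A ⇒ uAX ⇒ uuAXX ⇒ uuuAXXX ⇒ uuuuAXXXX ⇒ uuuuaXXXX ⇒ uuuuaaXXXX ⇒ uuuuaaaXXXX ⇒ uuuuaaaaXXXX ⇒ uuuuaaaaaXXX ⇒ uuuuaaaaaaXX ⇒ uuuuaaaaaaaX ⇒ uuuuaaaaaaaa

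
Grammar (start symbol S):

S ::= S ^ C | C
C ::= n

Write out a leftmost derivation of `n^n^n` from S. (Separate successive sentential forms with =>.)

S => S^C   [S ::= S ^ C]
S^C => S^C^C   [S ::= S ^ C]
S^C^C => C^C^C   [S ::= C]
C^C^C => n^C^C   [C ::= n]
n^C^C => n^n^C   [C ::= n]
n^n^C => n^n^n   [C ::= n]

S => S^C => S^C^C => C^C^C => n^C^C => n^n^C => n^n^n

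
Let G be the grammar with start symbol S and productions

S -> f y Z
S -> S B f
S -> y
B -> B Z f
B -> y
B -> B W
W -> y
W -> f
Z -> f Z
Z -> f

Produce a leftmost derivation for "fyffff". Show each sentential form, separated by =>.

S => fyZ => fyfZ => fyffZ => fyfffZ => fyffff

S => fyZ   [S -> f y Z]
fyZ => fyfZ   [Z -> f Z]
fyfZ => fyffZ   [Z -> f Z]
fyffZ => fyfffZ   [Z -> f Z]
fyfffZ => fyffff   [Z -> f]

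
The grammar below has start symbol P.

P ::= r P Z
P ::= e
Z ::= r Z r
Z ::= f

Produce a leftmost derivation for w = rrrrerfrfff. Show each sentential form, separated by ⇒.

P ⇒ rPZ ⇒ rrPZZ ⇒ rrrPZZZ ⇒ rrrrPZZZZ ⇒ rrrreZZZZ ⇒ rrrrerZrZZZ ⇒ rrrrerfrZZZ ⇒ rrrrerfrfZZ ⇒ rrrrerfrffZ ⇒ rrrrerfrfff

P ⇒ rPZ   [P ::= r P Z]
rPZ ⇒ rrPZZ   [P ::= r P Z]
rrPZZ ⇒ rrrPZZZ   [P ::= r P Z]
rrrPZZZ ⇒ rrrrPZZZZ   [P ::= r P Z]
rrrrPZZZZ ⇒ rrrreZZZZ   [P ::= e]
rrrreZZZZ ⇒ rrrrerZrZZZ   [Z ::= r Z r]
rrrrerZrZZZ ⇒ rrrrerfrZZZ   [Z ::= f]
rrrrerfrZZZ ⇒ rrrrerfrfZZ   [Z ::= f]
rrrrerfrfZZ ⇒ rrrrerfrffZ   [Z ::= f]
rrrrerfrffZ ⇒ rrrrerfrfff   [Z ::= f]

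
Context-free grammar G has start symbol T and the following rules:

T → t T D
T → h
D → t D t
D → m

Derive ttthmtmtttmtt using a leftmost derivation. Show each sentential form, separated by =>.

T => tTD   [T → t T D]
tTD => ttTDD   [T → t T D]
ttTDD => tttTDDD   [T → t T D]
tttTDDD => ttthDDD   [T → h]
ttthDDD => ttthmDD   [D → m]
ttthmDD => ttthmtDtD   [D → t D t]
ttthmtDtD => ttthmtmtD   [D → m]
ttthmtmtD => ttthmtmttDt   [D → t D t]
ttthmtmttDt => ttthmtmtttDtt   [D → t D t]
ttthmtmtttDtt => ttthmtmtttmtt   [D → m]

T => tTD => ttTDD => tttTDDD => ttthDDD => ttthmDD => ttthmtDtD => ttthmtmtD => ttthmtmttDt => ttthmtmtttDtt => ttthmtmtttmtt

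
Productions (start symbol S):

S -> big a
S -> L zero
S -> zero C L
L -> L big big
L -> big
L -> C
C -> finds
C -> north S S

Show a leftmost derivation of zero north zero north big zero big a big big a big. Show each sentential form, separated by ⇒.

S ⇒ zero C L ⇒ zero north S S L ⇒ zero north zero C L S L ⇒ zero north zero north S S L S L ⇒ zero north zero north L zero S L S L ⇒ zero north zero north big zero S L S L ⇒ zero north zero north big zero big a L S L ⇒ zero north zero north big zero big a big S L ⇒ zero north zero north big zero big a big big a L ⇒ zero north zero north big zero big a big big a big

S ⇒ zero C L   [S -> zero C L]
zero C L ⇒ zero north S S L   [C -> north S S]
zero north S S L ⇒ zero north zero C L S L   [S -> zero C L]
zero north zero C L S L ⇒ zero north zero north S S L S L   [C -> north S S]
zero north zero north S S L S L ⇒ zero north zero north L zero S L S L   [S -> L zero]
zero north zero north L zero S L S L ⇒ zero north zero north big zero S L S L   [L -> big]
zero north zero north big zero S L S L ⇒ zero north zero north big zero big a L S L   [S -> big a]
zero north zero north big zero big a L S L ⇒ zero north zero north big zero big a big S L   [L -> big]
zero north zero north big zero big a big S L ⇒ zero north zero north big zero big a big big a L   [S -> big a]
zero north zero north big zero big a big big a L ⇒ zero north zero north big zero big a big big a big   [L -> big]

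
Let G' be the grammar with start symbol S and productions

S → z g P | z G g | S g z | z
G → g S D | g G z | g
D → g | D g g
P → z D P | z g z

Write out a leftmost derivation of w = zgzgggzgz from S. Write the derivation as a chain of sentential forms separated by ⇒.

S ⇒ zgP   [S → z g P]
zgP ⇒ zgzDP   [P → z D P]
zgzDP ⇒ zgzDggP   [D → D g g]
zgzDggP ⇒ zgzgggP   [D → g]
zgzgggP ⇒ zgzgggzgz   [P → z g z]

S⇒zgP⇒zgzDP⇒zgzDggP⇒zgzgggP⇒zgzgggzgz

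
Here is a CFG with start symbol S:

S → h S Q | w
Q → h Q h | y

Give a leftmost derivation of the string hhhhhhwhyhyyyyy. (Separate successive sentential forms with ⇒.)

S ⇒ hSQ   [S → h S Q]
hSQ ⇒ hhSQQ   [S → h S Q]
hhSQQ ⇒ hhhSQQQ   [S → h S Q]
hhhSQQQ ⇒ hhhhSQQQQ   [S → h S Q]
hhhhSQQQQ ⇒ hhhhhSQQQQQ   [S → h S Q]
hhhhhSQQQQQ ⇒ hhhhhhSQQQQQQ   [S → h S Q]
hhhhhhSQQQQQQ ⇒ hhhhhhwQQQQQQ   [S → w]
hhhhhhwQQQQQQ ⇒ hhhhhhwhQhQQQQQ   [Q → h Q h]
hhhhhhwhQhQQQQQ ⇒ hhhhhhwhyhQQQQQ   [Q → y]
hhhhhhwhyhQQQQQ ⇒ hhhhhhwhyhyQQQQ   [Q → y]
hhhhhhwhyhyQQQQ ⇒ hhhhhhwhyhyyQQQ   [Q → y]
hhhhhhwhyhyyQQQ ⇒ hhhhhhwhyhyyyQQ   [Q → y]
hhhhhhwhyhyyyQQ ⇒ hhhhhhwhyhyyyyQ   [Q → y]
hhhhhhwhyhyyyyQ ⇒ hhhhhhwhyhyyyyy   [Q → y]

S ⇒ hSQ ⇒ hhSQQ ⇒ hhhSQQQ ⇒ hhhhSQQQQ ⇒ hhhhhSQQQQQ ⇒ hhhhhhSQQQQQQ ⇒ hhhhhhwQQQQQQ ⇒ hhhhhhwhQhQQQQQ ⇒ hhhhhhwhyhQQQQQ ⇒ hhhhhhwhyhyQQQQ ⇒ hhhhhhwhyhyyQQQ ⇒ hhhhhhwhyhyyyQQ ⇒ hhhhhhwhyhyyyyQ ⇒ hhhhhhwhyhyyyyy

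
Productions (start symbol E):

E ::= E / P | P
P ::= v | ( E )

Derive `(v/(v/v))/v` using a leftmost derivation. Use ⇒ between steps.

E ⇒ E/P ⇒ P/P ⇒ (E)/P ⇒ (E/P)/P ⇒ (P/P)/P ⇒ (v/P)/P ⇒ (v/(E))/P ⇒ (v/(E/P))/P ⇒ (v/(P/P))/P ⇒ (v/(v/P))/P ⇒ (v/(v/v))/P ⇒ (v/(v/v))/v

E ⇒ E/P   [E ::= E / P]
E/P ⇒ P/P   [E ::= P]
P/P ⇒ (E)/P   [P ::= ( E )]
(E)/P ⇒ (E/P)/P   [E ::= E / P]
(E/P)/P ⇒ (P/P)/P   [E ::= P]
(P/P)/P ⇒ (v/P)/P   [P ::= v]
(v/P)/P ⇒ (v/(E))/P   [P ::= ( E )]
(v/(E))/P ⇒ (v/(E/P))/P   [E ::= E / P]
(v/(E/P))/P ⇒ (v/(P/P))/P   [E ::= P]
(v/(P/P))/P ⇒ (v/(v/P))/P   [P ::= v]
(v/(v/P))/P ⇒ (v/(v/v))/P   [P ::= v]
(v/(v/v))/P ⇒ (v/(v/v))/v   [P ::= v]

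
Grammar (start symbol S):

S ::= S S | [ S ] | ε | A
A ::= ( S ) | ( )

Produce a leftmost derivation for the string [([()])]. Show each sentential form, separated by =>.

S=>SS=>[S]S=>[A]S=>[(S)]S=>[([S])]S=>[([A])]S=>[([(S)])]S=>[([()])]S=>[([()])]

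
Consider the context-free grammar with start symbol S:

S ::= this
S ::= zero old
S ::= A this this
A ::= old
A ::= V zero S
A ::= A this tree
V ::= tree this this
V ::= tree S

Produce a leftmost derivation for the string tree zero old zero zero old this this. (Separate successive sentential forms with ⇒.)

S ⇒ A this this ⇒ V zero S this this ⇒ tree S zero S this this ⇒ tree zero old zero S this this ⇒ tree zero old zero zero old this this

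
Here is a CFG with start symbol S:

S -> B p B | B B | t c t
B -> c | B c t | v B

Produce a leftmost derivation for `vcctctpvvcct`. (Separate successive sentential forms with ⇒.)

S ⇒ BpB   [S -> B p B]
BpB ⇒ BctpB   [B -> B c t]
BctpB ⇒ vBctpB   [B -> v B]
vBctpB ⇒ vBctctpB   [B -> B c t]
vBctctpB ⇒ vcctctpB   [B -> c]
vcctctpB ⇒ vcctctpBct   [B -> B c t]
vcctctpBct ⇒ vcctctpvBct   [B -> v B]
vcctctpvBct ⇒ vcctctpvvBct   [B -> v B]
vcctctpvvBct ⇒ vcctctpvvcct   [B -> c]

S ⇒ BpB ⇒ BctpB ⇒ vBctpB ⇒ vBctctpB ⇒ vcctctpB ⇒ vcctctpBct ⇒ vcctctpvBct ⇒ vcctctpvvBct ⇒ vcctctpvvcct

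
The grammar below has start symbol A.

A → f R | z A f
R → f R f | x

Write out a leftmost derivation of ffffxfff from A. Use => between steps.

A => fR => ffRf => fffRff => ffffRfff => ffffxfff

A => fR   [A → f R]
fR => ffRf   [R → f R f]
ffRf => fffRff   [R → f R f]
fffRff => ffffRfff   [R → f R f]
ffffRfff => ffffxfff   [R → x]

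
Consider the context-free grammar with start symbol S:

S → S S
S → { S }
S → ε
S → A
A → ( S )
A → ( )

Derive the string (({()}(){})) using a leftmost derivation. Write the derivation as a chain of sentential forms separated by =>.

S => A => (S) => (A) => ((S)) => ((SS)) => ((SSS)) => (({S}SS)) => (({A}SS)) => (({()}SS)) => (({()}AS)) => (({()}()S)) => (({()}(){S})) => (({()}(){}))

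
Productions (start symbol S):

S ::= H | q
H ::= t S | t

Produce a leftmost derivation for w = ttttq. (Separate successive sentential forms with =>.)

S=>H=>tS=>tH=>ttS=>ttH=>tttS=>tttH=>ttttS=>ttttq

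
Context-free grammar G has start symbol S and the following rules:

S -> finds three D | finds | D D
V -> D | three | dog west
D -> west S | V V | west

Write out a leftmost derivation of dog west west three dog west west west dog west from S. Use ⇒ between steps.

S ⇒ D D ⇒ V V D ⇒ dog west V D ⇒ dog west D D ⇒ dog west west S D ⇒ dog west west D D D ⇒ dog west west V V D D ⇒ dog west west three V D D ⇒ dog west west three dog west D D ⇒ dog west west three dog west west D ⇒ dog west west three dog west west V V ⇒ dog west west three dog west west D V ⇒ dog west west three dog west west west V ⇒ dog west west three dog west west west dog west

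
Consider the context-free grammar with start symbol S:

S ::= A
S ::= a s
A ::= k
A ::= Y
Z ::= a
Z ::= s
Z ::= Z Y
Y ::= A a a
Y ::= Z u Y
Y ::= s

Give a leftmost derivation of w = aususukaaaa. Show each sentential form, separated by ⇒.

S ⇒ A   [S ::= A]
A ⇒ Y   [A ::= Y]
Y ⇒ ZuY   [Y ::= Z u Y]
ZuY ⇒ auY   [Z ::= a]
auY ⇒ auZuY   [Y ::= Z u Y]
auZuY ⇒ ausuY   [Z ::= s]
ausuY ⇒ ausuZuY   [Y ::= Z u Y]
ausuZuY ⇒ aususuY   [Z ::= s]
aususuY ⇒ aususuAaa   [Y ::= A a a]
aususuAaa ⇒ aususuYaa   [A ::= Y]
aususuYaa ⇒ aususuAaaaa   [Y ::= A a a]
aususuAaaaa ⇒ aususukaaaa   [A ::= k]

S ⇒ A ⇒ Y ⇒ ZuY ⇒ auY ⇒ auZuY ⇒ ausuY ⇒ ausuZuY ⇒ aususuY ⇒ aususuAaa ⇒ aususuYaa ⇒ aususuAaaaa ⇒ aususukaaaa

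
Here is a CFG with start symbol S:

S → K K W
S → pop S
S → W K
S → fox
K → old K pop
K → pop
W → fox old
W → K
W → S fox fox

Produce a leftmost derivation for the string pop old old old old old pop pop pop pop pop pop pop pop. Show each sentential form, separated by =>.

S => pop S => pop K K W => pop old K pop K W => pop old old K pop pop K W => pop old old old K pop pop pop K W => pop old old old old K pop pop pop pop K W => pop old old old old old K pop pop pop pop pop K W => pop old old old old old pop pop pop pop pop pop K W => pop old old old old old pop pop pop pop pop pop pop W => pop old old old old old pop pop pop pop pop pop pop K => pop old old old old old pop pop pop pop pop pop pop pop

S => pop S   [S → pop S]
pop S => pop K K W   [S → K K W]
pop K K W => pop old K pop K W   [K → old K pop]
pop old K pop K W => pop old old K pop pop K W   [K → old K pop]
pop old old K pop pop K W => pop old old old K pop pop pop K W   [K → old K pop]
pop old old old K pop pop pop K W => pop old old old old K pop pop pop pop K W   [K → old K pop]
pop old old old old K pop pop pop pop K W => pop old old old old old K pop pop pop pop pop K W   [K → old K pop]
pop old old old old old K pop pop pop pop pop K W => pop old old old old old pop pop pop pop pop pop K W   [K → pop]
pop old old old old old pop pop pop pop pop pop K W => pop old old old old old pop pop pop pop pop pop pop W   [K → pop]
pop old old old old old pop pop pop pop pop pop pop W => pop old old old old old pop pop pop pop pop pop pop K   [W → K]
pop old old old old old pop pop pop pop pop pop pop K => pop old old old old old pop pop pop pop pop pop pop pop   [K → pop]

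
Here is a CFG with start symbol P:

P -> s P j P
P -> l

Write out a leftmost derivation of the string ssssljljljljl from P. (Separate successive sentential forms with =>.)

P=>sPjP=>ssPjPjP=>sssPjPjPjP=>ssssPjPjPjPjP=>ssssljPjPjPjP=>ssssljljPjPjP=>ssssljljljPjP=>ssssljljljljP=>ssssljljljljl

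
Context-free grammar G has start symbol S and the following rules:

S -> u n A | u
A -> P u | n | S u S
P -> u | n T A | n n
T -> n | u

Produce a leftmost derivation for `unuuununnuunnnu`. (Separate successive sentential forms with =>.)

S => unA   [S -> u n A]
unA => unSuS   [A -> S u S]
unSuS => unuuS   [S -> u]
unuuS => unuuunA   [S -> u n A]
unuuunA => unuuunSuS   [A -> S u S]
unuuunSuS => unuuununAuS   [S -> u n A]
unuuununAuS => unuuununnuS   [A -> n]
unuuununnuS => unuuununnuunA   [S -> u n A]
unuuununnuunA => unuuununnuunPu   [A -> P u]
unuuununnuunPu => unuuununnuunnnu   [P -> n n]

S=>unA=>unSuS=>unuuS=>unuuunA=>unuuunSuS=>unuuununAuS=>unuuununnuS=>unuuununnuunA=>unuuununnuunPu=>unuuununnuunnnu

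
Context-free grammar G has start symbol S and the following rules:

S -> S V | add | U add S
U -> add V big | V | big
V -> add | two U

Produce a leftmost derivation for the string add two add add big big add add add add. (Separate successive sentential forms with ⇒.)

S ⇒ S V ⇒ S V V ⇒ U add S V V ⇒ add V big add S V V ⇒ add two U big add S V V ⇒ add two add V big big add S V V ⇒ add two add add big big add S V V ⇒ add two add add big big add add V V ⇒ add two add add big big add add add V ⇒ add two add add big big add add add add

S ⇒ S V   [S -> S V]
S V ⇒ S V V   [S -> S V]
S V V ⇒ U add S V V   [S -> U add S]
U add S V V ⇒ add V big add S V V   [U -> add V big]
add V big add S V V ⇒ add two U big add S V V   [V -> two U]
add two U big add S V V ⇒ add two add V big big add S V V   [U -> add V big]
add two add V big big add S V V ⇒ add two add add big big add S V V   [V -> add]
add two add add big big add S V V ⇒ add two add add big big add add V V   [S -> add]
add two add add big big add add V V ⇒ add two add add big big add add add V   [V -> add]
add two add add big big add add add V ⇒ add two add add big big add add add add   [V -> add]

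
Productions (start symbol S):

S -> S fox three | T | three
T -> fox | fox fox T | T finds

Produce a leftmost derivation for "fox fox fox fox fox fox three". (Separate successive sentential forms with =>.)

S => S fox three => T fox three => fox fox T fox three => fox fox fox fox T fox three => fox fox fox fox fox fox three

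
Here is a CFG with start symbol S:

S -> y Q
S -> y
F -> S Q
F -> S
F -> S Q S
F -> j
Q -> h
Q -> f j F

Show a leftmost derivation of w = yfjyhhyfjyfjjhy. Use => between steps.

S => yQ => yfjF => yfjSQS => yfjyQQS => yfjyhQS => yfjyhhS => yfjyhhyQ => yfjyhhyfjF => yfjyhhyfjSQS => yfjyhhyfjyQQS => yfjyhhyfjyfjFQS => yfjyhhyfjyfjjQS => yfjyhhyfjyfjjhS => yfjyhhyfjyfjjhy

S => yQ   [S -> y Q]
yQ => yfjF   [Q -> f j F]
yfjF => yfjSQS   [F -> S Q S]
yfjSQS => yfjyQQS   [S -> y Q]
yfjyQQS => yfjyhQS   [Q -> h]
yfjyhQS => yfjyhhS   [Q -> h]
yfjyhhS => yfjyhhyQ   [S -> y Q]
yfjyhhyQ => yfjyhhyfjF   [Q -> f j F]
yfjyhhyfjF => yfjyhhyfjSQS   [F -> S Q S]
yfjyhhyfjSQS => yfjyhhyfjyQQS   [S -> y Q]
yfjyhhyfjyQQS => yfjyhhyfjyfjFQS   [Q -> f j F]
yfjyhhyfjyfjFQS => yfjyhhyfjyfjjQS   [F -> j]
yfjyhhyfjyfjjQS => yfjyhhyfjyfjjhS   [Q -> h]
yfjyhhyfjyfjjhS => yfjyhhyfjyfjjhy   [S -> y]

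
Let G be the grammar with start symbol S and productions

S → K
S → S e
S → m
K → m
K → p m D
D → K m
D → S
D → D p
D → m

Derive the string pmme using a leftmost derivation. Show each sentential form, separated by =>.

S => Se => Ke => pmDe => pmSe => pmme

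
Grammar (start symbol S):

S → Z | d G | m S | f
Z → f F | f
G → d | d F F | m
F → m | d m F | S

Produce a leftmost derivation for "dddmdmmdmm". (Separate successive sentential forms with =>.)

S=>dG=>ddFF=>dddmFF=>dddmdmFF=>dddmdmmF=>dddmdmmdmF=>dddmdmmdmm

S => dG   [S → d G]
dG => ddFF   [G → d F F]
ddFF => dddmFF   [F → d m F]
dddmFF => dddmdmFF   [F → d m F]
dddmdmFF => dddmdmmF   [F → m]
dddmdmmF => dddmdmmdmF   [F → d m F]
dddmdmmdmF => dddmdmmdmm   [F → m]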